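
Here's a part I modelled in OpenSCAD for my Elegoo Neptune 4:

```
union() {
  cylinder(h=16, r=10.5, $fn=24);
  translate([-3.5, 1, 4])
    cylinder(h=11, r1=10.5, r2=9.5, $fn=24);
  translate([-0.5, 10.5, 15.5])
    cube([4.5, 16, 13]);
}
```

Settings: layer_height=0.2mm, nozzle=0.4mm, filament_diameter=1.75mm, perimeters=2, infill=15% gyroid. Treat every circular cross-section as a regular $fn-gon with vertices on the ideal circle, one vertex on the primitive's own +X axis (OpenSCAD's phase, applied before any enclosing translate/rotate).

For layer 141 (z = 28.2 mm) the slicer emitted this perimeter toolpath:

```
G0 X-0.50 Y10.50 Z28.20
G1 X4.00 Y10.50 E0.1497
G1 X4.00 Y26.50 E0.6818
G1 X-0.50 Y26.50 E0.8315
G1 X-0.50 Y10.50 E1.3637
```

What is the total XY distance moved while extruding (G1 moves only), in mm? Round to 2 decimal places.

41.00 mm

Sum the Euclidean lengths of each G1 segment: total = 41.00 mm.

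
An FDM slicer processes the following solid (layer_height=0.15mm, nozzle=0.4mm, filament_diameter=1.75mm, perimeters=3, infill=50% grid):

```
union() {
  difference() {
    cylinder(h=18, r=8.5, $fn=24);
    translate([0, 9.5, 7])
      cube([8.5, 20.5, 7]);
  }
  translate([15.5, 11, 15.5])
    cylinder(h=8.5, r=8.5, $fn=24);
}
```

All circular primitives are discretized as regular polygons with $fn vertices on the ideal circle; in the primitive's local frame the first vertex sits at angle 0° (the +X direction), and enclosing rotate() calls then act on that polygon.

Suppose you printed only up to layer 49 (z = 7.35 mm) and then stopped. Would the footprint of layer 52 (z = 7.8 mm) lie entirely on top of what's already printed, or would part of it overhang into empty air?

Compare the two slices. At z = 7.35: the r=8.5 cylinder gives a regular 24-gon of circumradius 8.5 (constant along its height) (area = (24/2)·8.500²·sin(360°/24) = 224.40 mm²); the 8.5×20.5 cube at (0, 9.5) contributes its full rectangle (area 174.25 mm²); After the difference (first − rest): starting from the r=8.5 cylinder (224.40 mm²), the 8.5×20.5 cube at (0, 9.5) misses the remaining region (no effect) — area = 224.40 mm²; the cylinder at (15.5, 11) does not reach this height (z outside [15.5, 24]); Taking the union: only the result so far is present, so the union is just that shape — area = 224.40 mm². At z = 7.8: the cylinder: section is a regular 24-gon, circumradius r=8.5 (area = (24/2)·8.500²·sin(360°/24) = 224.40 mm²); the cube at (0, 9.5) is present — its section is the full 8.5×20.5 rectangle (area 174.25 mm²); Subtracting the remaining from the first: starting from the r=8.5 cylinder (224.40 mm²), the 8.5×20.5 cube at (0, 9.5) misses the remaining region (no effect) — area = 224.40 mm²; the cylinder at (15.5, 11) does not reach this height (z outside [15.5, 24]); Taking the union: only that combined region is present, so the union is just that shape — area = 224.40 mm². Checking containment: the cross-section at z = 7.8 is a subset of the cross-section at z = 7.35.

entirely on top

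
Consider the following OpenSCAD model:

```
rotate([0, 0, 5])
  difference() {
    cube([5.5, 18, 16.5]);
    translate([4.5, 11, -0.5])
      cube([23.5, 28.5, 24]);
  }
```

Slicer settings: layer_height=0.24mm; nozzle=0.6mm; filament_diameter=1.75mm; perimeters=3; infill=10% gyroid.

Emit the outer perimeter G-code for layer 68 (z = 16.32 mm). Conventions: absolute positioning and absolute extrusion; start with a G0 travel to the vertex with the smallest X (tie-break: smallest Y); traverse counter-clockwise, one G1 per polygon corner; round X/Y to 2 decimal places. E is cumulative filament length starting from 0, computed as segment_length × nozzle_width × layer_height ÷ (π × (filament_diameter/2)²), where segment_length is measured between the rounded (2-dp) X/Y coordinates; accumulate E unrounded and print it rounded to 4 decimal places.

G0 X-1.57 Y17.93 Z16.32
G1 X0.00 Y0.00 E1.0775
G1 X5.48 Y0.48 E1.4069
G1 X4.52 Y11.44 E2.0655
G1 X3.52 Y11.35 E2.1257
G1 X2.91 Y18.32 E2.5445
G1 X-1.57 Y17.93 E2.8138

At z = 16.32 mm: the cube (footprint 5.5×18) is included at this height; the 23.5×28.5 cube at (4.5, 11) contributes its full rectangle; Taking the first minus the rest: starting from the 5.5×18 cube, the 23.5×28.5 cube at (4.5, 11) partially overlaps it — only the 7.00 mm² overlap (of its 669.75 mm²) is removed, clipping the outline — 1 connected region; (whole slice rotated 5° about Z — lengths, areas and connectivity unchanged). The outline is a single polygon with 6 vertices. Extrusion per mm of travel: 0.6 × 0.24 / (π × 0.875²) = 0.059868. Accumulating E over each segment gives final E = 2.8138.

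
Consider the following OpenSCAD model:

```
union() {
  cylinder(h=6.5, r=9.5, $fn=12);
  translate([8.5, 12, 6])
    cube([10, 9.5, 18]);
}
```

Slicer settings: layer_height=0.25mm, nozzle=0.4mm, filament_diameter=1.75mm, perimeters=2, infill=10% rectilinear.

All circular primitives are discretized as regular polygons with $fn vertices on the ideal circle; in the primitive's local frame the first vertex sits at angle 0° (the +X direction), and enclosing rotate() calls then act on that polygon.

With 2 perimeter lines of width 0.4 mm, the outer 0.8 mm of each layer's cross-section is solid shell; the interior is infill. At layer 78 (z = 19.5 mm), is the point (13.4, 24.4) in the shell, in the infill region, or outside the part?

At z = 19.5 mm: the cylinder is not intersected at this z (z outside [0, 6.5]); the 10×9.5 cube at (8.5, 12) contributes its full rectangle; Combining (union): only the 10×9.5 cube at (8.5, 12) is present, so the union is just that shape — 1 connected region. Overall, the cross-section is a single solid region. The nearest boundary edge runs (18.50, 21.50)→(8.50, 21.50); distance from the point to it = 2.90 mm. The point is not inside any of the regions above, so it lies outside the cross-section (2.90 mm from the nearest boundary).

outside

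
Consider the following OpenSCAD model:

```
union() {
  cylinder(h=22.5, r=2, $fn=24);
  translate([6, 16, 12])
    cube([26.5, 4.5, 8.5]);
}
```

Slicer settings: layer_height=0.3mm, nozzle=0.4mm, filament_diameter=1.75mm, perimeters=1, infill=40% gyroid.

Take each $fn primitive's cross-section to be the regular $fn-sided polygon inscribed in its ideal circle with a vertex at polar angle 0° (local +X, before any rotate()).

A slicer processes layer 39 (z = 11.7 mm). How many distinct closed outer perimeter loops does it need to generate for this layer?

At z = 11.7 mm: the cylinder: section is a regular 24-gon, circumradius r=2; the cube at (6, 16) is absent (z outside [12, 20.5]); Taking the union: only the r=2 cylinder is present, so the union is just that shape — 1 connected region. The result has 1 disconnected region.

1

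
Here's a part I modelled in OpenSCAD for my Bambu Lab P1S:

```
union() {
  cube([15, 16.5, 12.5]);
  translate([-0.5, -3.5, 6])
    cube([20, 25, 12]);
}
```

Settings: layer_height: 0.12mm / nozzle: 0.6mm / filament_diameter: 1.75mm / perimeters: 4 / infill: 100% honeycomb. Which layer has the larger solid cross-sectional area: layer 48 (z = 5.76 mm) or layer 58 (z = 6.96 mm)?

layer 58 (z = 6.96 mm)

Layer 48 (z = 5.76): the cube (footprint 15×16.5) is included at this height (area 247.50 mm²); the cube at (-0.5, -3.5) does not reach this height (z outside [6, 18]); Combining (union): only the 15×16.5 cube is present, so the union is just that shape — area = 247.50 mm². So its area = 247.50 mm². Layer 58 (z = 6.96): the cube is present — its section is the full 15×16.5 rectangle (area 247.50 mm²); the 20×25 cube at (-0.5, -3.5) contributes its full rectangle (area 500.00 mm²); Taking the union: the 15×16.5 cube lies entirely inside the 20×25 cube at (-0.5, -3.5), so the union is just the 20×25 cube at (-0.5, -3.5) — area = 500.00 mm². So its area = 500.00 mm². Layer 58 is larger (500.00 vs 247.50 mm²).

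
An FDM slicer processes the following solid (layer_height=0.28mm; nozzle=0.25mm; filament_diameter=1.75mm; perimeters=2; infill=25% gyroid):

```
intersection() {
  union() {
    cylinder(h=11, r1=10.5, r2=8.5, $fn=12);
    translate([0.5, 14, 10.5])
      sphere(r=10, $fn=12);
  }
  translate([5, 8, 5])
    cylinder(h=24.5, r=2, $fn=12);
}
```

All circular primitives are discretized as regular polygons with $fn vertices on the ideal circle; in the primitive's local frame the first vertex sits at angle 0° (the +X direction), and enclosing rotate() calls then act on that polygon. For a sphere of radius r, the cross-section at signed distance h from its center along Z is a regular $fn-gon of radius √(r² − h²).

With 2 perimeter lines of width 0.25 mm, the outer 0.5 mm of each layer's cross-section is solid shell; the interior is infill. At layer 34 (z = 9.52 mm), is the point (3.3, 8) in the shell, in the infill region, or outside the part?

At z = 9.52 mm: the cone (r1=10.5→r2=8.5) has section circumradius 8.769 here — a regular 12-gon; the r=10 sphere at (0.5, 14) slices to a regular 12-gon of circumradius 9.952 (√(r²−h²) with h=0.98 from center); Merging all regions: the regions partially overlap (shared area 34.65 mm²), so overlapping operands fuse into one piece — 1 connected region; the r=2 cylinder at (5, 8) contributes a regular 12-gon of circumradius 2; After intersecting: the r=2 cylinder at (5, 8) lies inside the result so far, so the common part is the r=2 cylinder at (5, 8) itself — 1 connected region. Overall, the cross-section is a single solid region. The nearest boundary edge runs (3.27, 7.00)→(3.00, 8.00); distance from the point to it = 0.29 mm. The point is inside the cross-section, 0.29 mm from the nearest boundary — within the 0.5 mm shell band (2 × 0.25).

shell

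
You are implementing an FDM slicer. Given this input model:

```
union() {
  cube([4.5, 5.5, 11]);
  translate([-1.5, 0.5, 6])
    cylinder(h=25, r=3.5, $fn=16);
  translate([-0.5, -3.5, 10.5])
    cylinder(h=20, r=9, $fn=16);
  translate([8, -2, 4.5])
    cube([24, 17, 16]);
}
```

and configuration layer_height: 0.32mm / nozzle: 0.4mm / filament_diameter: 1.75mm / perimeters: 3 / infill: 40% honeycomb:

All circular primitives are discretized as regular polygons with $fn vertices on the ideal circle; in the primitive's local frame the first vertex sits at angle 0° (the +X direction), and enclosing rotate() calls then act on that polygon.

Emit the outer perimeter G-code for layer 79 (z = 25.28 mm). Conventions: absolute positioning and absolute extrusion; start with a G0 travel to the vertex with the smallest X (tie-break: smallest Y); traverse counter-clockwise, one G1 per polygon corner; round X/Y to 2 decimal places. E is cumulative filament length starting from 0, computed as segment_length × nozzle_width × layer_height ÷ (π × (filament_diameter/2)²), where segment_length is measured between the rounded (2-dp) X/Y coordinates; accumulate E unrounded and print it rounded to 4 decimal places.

At z = 25.28 mm: the cube is not intersected at this z (z outside [0, 11]); the cylinder at (-1.5, 0.5): section is a regular 16-gon, circumradius r=3.5; the r=9 cylinder at (-0.5, -3.5) gives a regular 16-gon of circumradius 9 (constant along its height); the cube at (8, -2) is absent (z outside [4.5, 20.5]); Merging all regions: the r=3.5 cylinder at (-1.5, 0.5) lies entirely inside the r=9 cylinder at (-0.5, -3.5), so the union is just the r=9 cylinder at (-0.5, -3.5) — 1 connected region. The outline is a single polygon with 16 vertices. Extrusion per mm of travel: 0.4 × 0.32 / (π × 0.875²) = 0.053216. Accumulating E over each segment gives final E = 2.9885.

G0 X-9.50 Y-3.50 Z25.28
G1 X-8.81 Y-6.94 E0.1867
G1 X-6.86 Y-9.86 E0.3736
G1 X-3.94 Y-11.81 E0.5604
G1 X-0.50 Y-12.50 E0.7471
G1 X2.94 Y-11.81 E0.9338
G1 X5.86 Y-9.86 E1.1207
G1 X7.81 Y-6.94 E1.3076
G1 X8.50 Y-3.50 E1.4943
G1 X7.81 Y-0.06 E1.6810
G1 X5.86 Y2.86 E1.8678
G1 X2.94 Y4.81 E2.0547
G1 X-0.50 Y5.50 E2.2414
G1 X-3.94 Y4.81 E2.4281
G1 X-6.86 Y2.86 E2.6150
G1 X-8.81 Y-0.06 E2.8018
G1 X-9.50 Y-3.50 E2.9885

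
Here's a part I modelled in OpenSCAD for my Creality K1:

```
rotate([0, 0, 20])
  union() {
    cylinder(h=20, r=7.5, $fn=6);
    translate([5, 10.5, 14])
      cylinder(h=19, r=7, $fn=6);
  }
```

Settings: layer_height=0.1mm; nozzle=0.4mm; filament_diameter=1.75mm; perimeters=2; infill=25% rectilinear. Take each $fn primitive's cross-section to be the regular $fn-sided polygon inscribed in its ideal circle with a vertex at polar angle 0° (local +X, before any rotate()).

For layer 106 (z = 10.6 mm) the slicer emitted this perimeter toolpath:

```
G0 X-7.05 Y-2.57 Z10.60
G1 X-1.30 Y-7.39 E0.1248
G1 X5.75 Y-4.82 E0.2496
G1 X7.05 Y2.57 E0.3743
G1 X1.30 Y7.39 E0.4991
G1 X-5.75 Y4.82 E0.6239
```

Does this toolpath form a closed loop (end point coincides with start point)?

no

Start point (G0): (-7.05, -2.57). End point (last G1): the path does not return to the start — open.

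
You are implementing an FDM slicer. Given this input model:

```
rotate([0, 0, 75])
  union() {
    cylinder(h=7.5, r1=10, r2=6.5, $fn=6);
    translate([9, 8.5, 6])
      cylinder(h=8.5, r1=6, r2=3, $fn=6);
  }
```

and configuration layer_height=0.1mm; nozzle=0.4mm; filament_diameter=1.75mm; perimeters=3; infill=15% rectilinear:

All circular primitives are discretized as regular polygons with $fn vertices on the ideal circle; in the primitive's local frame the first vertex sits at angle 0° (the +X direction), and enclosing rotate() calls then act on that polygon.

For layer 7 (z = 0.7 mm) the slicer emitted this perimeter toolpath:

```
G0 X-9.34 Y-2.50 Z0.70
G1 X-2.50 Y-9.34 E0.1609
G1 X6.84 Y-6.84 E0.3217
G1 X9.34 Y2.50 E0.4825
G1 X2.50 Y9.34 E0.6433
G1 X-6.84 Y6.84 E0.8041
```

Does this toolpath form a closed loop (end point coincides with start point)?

no

Start point (G0): (-9.34, -2.50). End point (last G1): the path does not return to the start — open.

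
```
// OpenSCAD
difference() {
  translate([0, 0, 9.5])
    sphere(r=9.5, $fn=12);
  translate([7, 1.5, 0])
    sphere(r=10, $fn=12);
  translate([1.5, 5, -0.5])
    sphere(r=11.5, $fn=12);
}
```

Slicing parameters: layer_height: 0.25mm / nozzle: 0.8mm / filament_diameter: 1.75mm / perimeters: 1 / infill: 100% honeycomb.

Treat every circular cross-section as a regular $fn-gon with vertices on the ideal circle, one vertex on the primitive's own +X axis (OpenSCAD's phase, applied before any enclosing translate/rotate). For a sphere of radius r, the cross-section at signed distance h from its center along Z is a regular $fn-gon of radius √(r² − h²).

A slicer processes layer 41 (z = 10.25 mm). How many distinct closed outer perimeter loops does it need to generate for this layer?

1

At z = 10.25 mm: the r=9.5 sphere contributes a regular 12-gon of circumradius √(9.5²−0.75²) = 9.470; the sphere at (7, 1.5) does not reach this height (|z−center|=10.250 > r=10); the r=11.5 sphere at (1.5, 5) contributes a regular 12-gon of circumradius √(11.5²−10.75²) = 4.085; Taking the first minus the rest: starting from the r=9.5 sphere, the r=11.5 sphere at (1.5, 5) partially overlaps it — only the 50.03 mm² overlap (of its 50.06 mm²) is removed, clipping the outline — 1 connected region. The result has 1 disconnected region.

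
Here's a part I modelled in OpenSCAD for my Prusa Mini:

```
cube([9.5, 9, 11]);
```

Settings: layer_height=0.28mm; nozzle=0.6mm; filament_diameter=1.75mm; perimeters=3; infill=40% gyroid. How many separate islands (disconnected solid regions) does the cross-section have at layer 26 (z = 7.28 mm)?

1

At z = 7.28 mm: the cube is present — its section is the full 9.5×9 rectangle. Overall, the cross-section is a single solid region. Island count = 1.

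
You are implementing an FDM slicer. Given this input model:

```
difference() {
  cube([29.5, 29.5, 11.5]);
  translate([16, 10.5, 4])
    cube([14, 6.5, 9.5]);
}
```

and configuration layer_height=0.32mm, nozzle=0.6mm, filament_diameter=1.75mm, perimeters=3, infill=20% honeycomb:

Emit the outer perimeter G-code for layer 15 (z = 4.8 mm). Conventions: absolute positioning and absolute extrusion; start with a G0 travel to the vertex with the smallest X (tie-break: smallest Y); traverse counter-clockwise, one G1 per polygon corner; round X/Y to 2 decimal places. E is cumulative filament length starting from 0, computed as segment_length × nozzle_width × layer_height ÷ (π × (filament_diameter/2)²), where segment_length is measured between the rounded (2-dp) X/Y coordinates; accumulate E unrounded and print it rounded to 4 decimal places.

G0 X0.00 Y0.00 Z4.80
G1 X29.50 Y0.00 E2.3548
G1 X29.50 Y10.50 E3.1930
G1 X16.00 Y10.50 E4.2706
G1 X16.00 Y17.00 E4.7895
G1 X29.50 Y17.00 E5.8671
G1 X29.50 Y29.50 E6.8649
G1 X0.00 Y29.50 E9.2197
G1 X0.00 Y0.00 E11.5745

At z = 4.8 mm: the cube (footprint 29.5×29.5) is included at this height; the 14×6.5 cube at (16, 10.5) contributes its full rectangle; Taking the first minus the rest: starting from the 29.5×29.5 cube, the 14×6.5 cube at (16, 10.5) partially overlaps it — only the 87.75 mm² overlap (of its 91.00 mm²) is removed, clipping the outline — 1 connected region. The outline is a single polygon with 8 vertices. Extrusion per mm of travel: 0.6 × 0.32 / (π × 0.875²) = 0.079824. Accumulating E over each segment gives final E = 11.5745.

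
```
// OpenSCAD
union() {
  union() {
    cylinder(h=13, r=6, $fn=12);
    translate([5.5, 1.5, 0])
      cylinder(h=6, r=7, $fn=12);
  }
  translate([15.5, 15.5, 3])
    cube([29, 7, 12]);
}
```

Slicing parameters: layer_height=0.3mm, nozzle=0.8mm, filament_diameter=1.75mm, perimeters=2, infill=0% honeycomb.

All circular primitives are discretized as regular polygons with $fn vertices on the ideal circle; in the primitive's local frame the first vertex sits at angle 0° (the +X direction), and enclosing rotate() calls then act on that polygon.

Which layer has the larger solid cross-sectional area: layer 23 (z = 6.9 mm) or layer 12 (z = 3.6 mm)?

Layer 23 (z = 6.9): the r=6 cylinder gives a regular 12-gon of circumradius 6 (constant along its height) (area = (12/2)·6.000²·sin(360°/12) = 108.00 mm²); the cylinder at (5.5, 1.5) is absent (z outside [0, 6]); Taking the union: only the r=6 cylinder is present, so the union is just that shape — area = 108.00 mm²; the 29×7 cube at (15.5, 15.5) contributes its full rectangle (area 203.00 mm²); Combining (union): the 2 present regions are separate (no shared area or edge), so areas and boundary lengths simply add and each stays a separate island — area = 311.00 mm². So its area = 311.00 mm². Layer 12 (z = 3.6): the cylinder: section is a regular 12-gon, circumradius r=6 (area = (12/2)·6.000²·sin(360°/12) = 108.00 mm²); the r=7 cylinder at (5.5, 1.5) gives a regular 12-gon of circumradius 7 (constant along its height) (area = (12/2)·7.000²·sin(360°/12) = 147.00 mm²); Taking the union: the regions partially overlap — summed areas 255.00 mm² minus the doubly-counted overlap 56.43 mm² gives 198.57 mm² — area = 198.57 mm²; the cube at (15.5, 15.5) is present — its section is the full 29×7 rectangle (area 203.00 mm²); Taking the union: the 2 present regions are separate (no shared area or edge), so areas and boundary lengths simply add and each stays a separate island — area = 401.57 mm². So its area = 401.57 mm². Layer 12 is larger (401.57 vs 311.00 mm²).

layer 12 (z = 3.6 mm)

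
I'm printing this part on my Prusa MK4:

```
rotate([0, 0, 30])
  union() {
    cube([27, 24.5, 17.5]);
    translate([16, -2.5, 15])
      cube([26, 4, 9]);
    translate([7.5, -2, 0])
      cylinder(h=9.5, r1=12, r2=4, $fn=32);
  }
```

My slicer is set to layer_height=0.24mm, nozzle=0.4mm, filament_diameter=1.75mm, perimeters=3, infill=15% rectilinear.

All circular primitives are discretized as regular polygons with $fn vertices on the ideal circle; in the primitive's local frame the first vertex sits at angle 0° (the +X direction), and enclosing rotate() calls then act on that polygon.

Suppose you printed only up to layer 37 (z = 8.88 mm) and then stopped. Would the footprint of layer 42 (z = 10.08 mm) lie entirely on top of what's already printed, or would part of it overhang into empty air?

entirely on top

Compare the two slices. At z = 8.88: the cube (footprint 27×24.5) is included at this height (area 661.50 mm²); the cube at (16, -2.5) does not reach this height (z outside [15, 24]); the cone at (7.5, -2) contributes a regular 32-gon of circumradius 4.522 (interpolated between r1=12 and r2=4 at t=0.935) (area = (32/2)·4.522²·sin(360°/32) = 63.83 mm²); Taking the union: the regions partially overlap — summed areas 725.33 mm² minus the doubly-counted overlap 14.49 mm² gives 710.84 mm² — area = 710.84 mm²; (whole slice rotated 30° about Z — lengths, areas and connectivity unchanged). At z = 10.08: the cube is present — its section is the full 27×24.5 rectangle (area 661.50 mm²); the cube at (16, -2.5) is absent (z outside [15, 24]); the cone at (7.5, -2) is not intersected at this z (z outside [0, 9.5]); Combining (union): only the 27×24.5 cube is present, so the union is just that shape — area = 661.50 mm²; (whole slice rotated 30° about Z — lengths, areas and connectivity unchanged). Checking containment: the cross-section at z = 10.08 is a subset of the cross-section at z = 8.88.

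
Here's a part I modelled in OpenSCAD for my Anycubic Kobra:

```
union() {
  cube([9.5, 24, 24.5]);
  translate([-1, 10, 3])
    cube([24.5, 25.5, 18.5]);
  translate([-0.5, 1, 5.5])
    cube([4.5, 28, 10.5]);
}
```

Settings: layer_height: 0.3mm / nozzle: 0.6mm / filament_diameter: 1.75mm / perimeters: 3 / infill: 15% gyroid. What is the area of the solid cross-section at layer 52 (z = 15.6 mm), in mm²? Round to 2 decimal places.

At z = 15.6 mm: the 9.5×24 cube contributes its full rectangle (area 228.00 mm²); the cube at (-1, 10) (footprint 24.5×25.5) is included at this height (area 624.75 mm²); the cube at (-0.5, 1) is present — its section is the full 4.5×28 rectangle (area 126.00 mm²); Combining (union): the regions partially overlap — summed areas 978.75 mm² minus the doubly-counted overlap 254.50 mm² gives 724.25 mm² — area = 724.25 mm². Overall, the cross-section is a single solid region. Net area = 724.25 mm².

724.25 mm²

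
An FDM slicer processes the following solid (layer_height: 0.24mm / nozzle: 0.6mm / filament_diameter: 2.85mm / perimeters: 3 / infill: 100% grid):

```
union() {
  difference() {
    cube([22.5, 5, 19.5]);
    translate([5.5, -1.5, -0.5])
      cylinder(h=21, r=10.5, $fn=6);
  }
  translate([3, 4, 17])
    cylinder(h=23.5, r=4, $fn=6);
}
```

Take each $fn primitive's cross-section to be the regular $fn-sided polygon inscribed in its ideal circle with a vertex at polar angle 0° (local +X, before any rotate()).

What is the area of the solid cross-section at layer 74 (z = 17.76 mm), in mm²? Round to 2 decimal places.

At z = 17.76 mm: the cube (footprint 22.5×5) is included at this height (area 112.50 mm²); the cylinder at (5.5, -1.5): section is a regular 6-gon, circumradius r=10.5 (area = (6/2)·10.500²·sin(360°/6) = 286.44 mm²); Taking the first minus the rest: starting from the 22.5×5 cube (112.50 mm²), the r=10.5 cylinder at (5.5, -1.5) partially overlaps it — only the 68.45 mm² overlap (of its 286.44 mm²) is removed, clipping the outline — area = 44.05 mm²; the cylinder at (3, 4): section is a regular 6-gon, circumradius r=4 (area = (6/2)·4.000²·sin(360°/6) = 41.57 mm²); Taking the union: the 2 present regions are separate (no shared area or edge), so areas and boundary lengths simply add and each stays a separate island — area = 85.62 mm². Overall, the cross-section has 2 separate islands. Net area = 85.62 mm².

85.62 mm²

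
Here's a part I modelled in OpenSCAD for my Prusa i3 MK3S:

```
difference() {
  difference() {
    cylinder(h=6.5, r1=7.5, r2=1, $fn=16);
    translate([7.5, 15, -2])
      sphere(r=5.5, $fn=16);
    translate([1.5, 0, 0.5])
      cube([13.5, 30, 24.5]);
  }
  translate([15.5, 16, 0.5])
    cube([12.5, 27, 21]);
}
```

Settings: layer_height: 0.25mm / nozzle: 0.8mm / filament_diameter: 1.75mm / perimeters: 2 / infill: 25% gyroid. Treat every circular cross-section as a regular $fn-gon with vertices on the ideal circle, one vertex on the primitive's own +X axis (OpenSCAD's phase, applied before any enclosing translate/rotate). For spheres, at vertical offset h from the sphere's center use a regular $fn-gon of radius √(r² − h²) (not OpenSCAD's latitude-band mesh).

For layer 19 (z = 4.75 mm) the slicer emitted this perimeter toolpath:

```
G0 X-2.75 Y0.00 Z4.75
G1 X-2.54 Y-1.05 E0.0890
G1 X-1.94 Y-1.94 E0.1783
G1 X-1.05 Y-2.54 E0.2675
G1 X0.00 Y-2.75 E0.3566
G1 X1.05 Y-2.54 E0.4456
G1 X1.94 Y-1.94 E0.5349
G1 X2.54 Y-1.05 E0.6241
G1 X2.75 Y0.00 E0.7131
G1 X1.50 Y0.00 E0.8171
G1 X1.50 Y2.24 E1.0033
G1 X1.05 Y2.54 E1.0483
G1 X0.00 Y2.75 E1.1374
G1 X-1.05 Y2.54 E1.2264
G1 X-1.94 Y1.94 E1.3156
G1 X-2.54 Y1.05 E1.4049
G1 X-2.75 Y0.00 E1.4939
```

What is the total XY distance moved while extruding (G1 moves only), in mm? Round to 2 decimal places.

17.97 mm

Sum the Euclidean lengths of each G1 segment: total = 17.97 mm.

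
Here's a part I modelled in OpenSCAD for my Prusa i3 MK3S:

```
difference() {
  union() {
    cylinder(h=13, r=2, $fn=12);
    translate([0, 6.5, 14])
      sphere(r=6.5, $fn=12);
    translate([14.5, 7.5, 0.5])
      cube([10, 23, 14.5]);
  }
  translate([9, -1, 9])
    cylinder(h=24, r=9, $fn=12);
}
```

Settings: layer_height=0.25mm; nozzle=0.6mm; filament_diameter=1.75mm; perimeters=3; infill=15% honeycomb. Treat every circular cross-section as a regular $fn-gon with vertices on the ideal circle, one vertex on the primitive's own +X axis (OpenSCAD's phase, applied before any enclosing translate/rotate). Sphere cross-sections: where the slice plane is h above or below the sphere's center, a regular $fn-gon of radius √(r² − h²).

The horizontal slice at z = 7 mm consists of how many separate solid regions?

2

At z = 7 mm: the cylinder: section is a regular 12-gon, circumradius r=2; the sphere at (0, 6.5) is not intersected at this z (|z−center|=7.000 > r=6.5); the 10×23 cube at (14.5, 7.5) contributes its full rectangle; Merging all regions: the 2 present regions are separate (no shared area or edge), so areas and boundary lengths simply add and each stays a separate island — 2 connected regions; the cylinder at (9, -1) is absent (z outside [9, 33]); Subtracting the remaining from the first: none of the subtracted shapes is present at this height, so the result so far is unchanged — 2 connected regions. The result has 2 disconnected regions.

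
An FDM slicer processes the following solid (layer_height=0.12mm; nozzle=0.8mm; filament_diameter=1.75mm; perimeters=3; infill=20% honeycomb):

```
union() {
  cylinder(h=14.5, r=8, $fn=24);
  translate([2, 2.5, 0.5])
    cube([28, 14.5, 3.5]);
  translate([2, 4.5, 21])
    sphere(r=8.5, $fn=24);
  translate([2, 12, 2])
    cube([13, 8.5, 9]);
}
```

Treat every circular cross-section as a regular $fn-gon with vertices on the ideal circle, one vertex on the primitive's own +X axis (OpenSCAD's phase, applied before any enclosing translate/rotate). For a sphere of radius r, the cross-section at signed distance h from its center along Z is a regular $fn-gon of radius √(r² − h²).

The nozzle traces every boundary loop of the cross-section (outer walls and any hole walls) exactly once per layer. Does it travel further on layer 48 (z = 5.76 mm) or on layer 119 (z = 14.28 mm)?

layer 48 (z = 5.76 mm)

Layer 48 (z = 5.76): the r=8 cylinder contributes a regular 24-gon of circumradius 8 (perimeter = 2·24·8.000·sin(180°/24) = 50.12 mm); the cube at (2, 2.5) is absent (z outside [0.5, 4]); the sphere at (2, 4.5) is not intersected at this z (|z−center|=15.240 > r=8.5); the 13×8.5 cube at (2, 12) contributes its full rectangle (perimeter 43.00 mm); Taking the union: the 2 present regions are separate (no shared area or edge), so areas and boundary lengths simply add and each stays a separate island — boundary = 93.12 mm. So its perimeter = 93.12 mm. Layer 119 (z = 14.28): the r=8 cylinder gives a regular 24-gon of circumradius 8 (constant along its height) (perimeter = 2·24·8.000·sin(180°/24) = 50.12 mm); the cube at (2, 2.5) is not intersected at this z (z outside [0.5, 4]); the r=8.5 sphere at (2, 4.5) slices to a regular 24-gon of circumradius 5.205 (√(r²−h²) with h=6.72 from center) (perimeter = 2·24·5.205·sin(180°/24) = 32.61 mm); the cube at (2, 12) does not reach this height (z outside [2, 11]); Merging all regions: the regions partially overlap (shared area 67.09 mm²), so the edge portions inside another operand are dropped and the merged outline is re-measured after clipping — boundary = 53.00 mm. So its perimeter = 53.00 mm. Layer 48 is larger (93.12 vs 53.00 mm).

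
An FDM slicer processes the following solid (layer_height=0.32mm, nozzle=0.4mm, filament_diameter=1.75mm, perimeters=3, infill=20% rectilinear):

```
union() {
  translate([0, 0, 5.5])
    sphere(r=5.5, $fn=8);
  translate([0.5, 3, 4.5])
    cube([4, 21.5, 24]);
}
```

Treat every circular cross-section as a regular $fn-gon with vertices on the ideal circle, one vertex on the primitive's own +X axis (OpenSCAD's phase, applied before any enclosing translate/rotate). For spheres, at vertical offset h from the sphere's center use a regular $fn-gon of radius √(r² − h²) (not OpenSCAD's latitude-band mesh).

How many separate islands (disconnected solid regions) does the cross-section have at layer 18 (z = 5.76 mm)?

At z = 5.76 mm: the r=5.5 sphere contributes a regular 8-gon of circumradius √(5.5²−0.26²) = 5.494; the cube at (0.5, 3) (footprint 4×21.5) is included at this height; Combining (union): the regions partially overlap (shared area 5.53 mm²), so overlapping operands fuse into one piece — 1 connected region. Overall, the cross-section is a single solid region. Island count = 1.

1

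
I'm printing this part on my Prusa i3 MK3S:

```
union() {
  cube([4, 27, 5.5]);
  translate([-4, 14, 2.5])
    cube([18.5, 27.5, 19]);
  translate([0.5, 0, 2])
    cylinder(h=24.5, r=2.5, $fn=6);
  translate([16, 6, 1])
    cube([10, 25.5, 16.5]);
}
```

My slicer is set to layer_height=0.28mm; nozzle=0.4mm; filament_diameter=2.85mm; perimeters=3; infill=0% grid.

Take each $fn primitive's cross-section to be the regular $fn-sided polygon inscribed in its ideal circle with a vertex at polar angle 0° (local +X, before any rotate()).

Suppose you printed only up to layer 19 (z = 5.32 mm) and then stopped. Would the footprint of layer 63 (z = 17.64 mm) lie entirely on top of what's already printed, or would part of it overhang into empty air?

Compare the two slices. At z = 5.32: the cube (footprint 4×27) is included at this height (area 108.00 mm²); the cube at (-4, 14) is present — its section is the full 18.5×27.5 rectangle (area 508.75 mm²); the cylinder at (0.5, 0): section is a regular 6-gon, circumradius r=2.5 (area = (6/2)·2.500²·sin(360°/6) = 16.24 mm²); the 10×25.5 cube at (16, 6) contributes its full rectangle (area 255.00 mm²); Combining (union): the regions partially overlap — summed areas 887.99 mm² minus the doubly-counted overlap 57.14 mm² gives 830.85 mm² — area = 830.85 mm². At z = 17.64: the cube is absent (z outside [0, 5.5]); the cube at (-4, 14) (footprint 18.5×27.5) is included at this height (area 508.75 mm²); the cylinder at (0.5, 0): section is a regular 6-gon, circumradius r=2.5 (area = (6/2)·2.500²·sin(360°/6) = 16.24 mm²); the cube at (16, 6) is not intersected at this z (z outside [1, 17.5]); Taking the union: the 2 present regions are separate (no shared area or edge), so areas and boundary lengths simply add and each stays a separate island — area = 524.99 mm². Checking containment: the cross-section at z = 17.64 is a subset of the cross-section at z = 5.32.

entirely on top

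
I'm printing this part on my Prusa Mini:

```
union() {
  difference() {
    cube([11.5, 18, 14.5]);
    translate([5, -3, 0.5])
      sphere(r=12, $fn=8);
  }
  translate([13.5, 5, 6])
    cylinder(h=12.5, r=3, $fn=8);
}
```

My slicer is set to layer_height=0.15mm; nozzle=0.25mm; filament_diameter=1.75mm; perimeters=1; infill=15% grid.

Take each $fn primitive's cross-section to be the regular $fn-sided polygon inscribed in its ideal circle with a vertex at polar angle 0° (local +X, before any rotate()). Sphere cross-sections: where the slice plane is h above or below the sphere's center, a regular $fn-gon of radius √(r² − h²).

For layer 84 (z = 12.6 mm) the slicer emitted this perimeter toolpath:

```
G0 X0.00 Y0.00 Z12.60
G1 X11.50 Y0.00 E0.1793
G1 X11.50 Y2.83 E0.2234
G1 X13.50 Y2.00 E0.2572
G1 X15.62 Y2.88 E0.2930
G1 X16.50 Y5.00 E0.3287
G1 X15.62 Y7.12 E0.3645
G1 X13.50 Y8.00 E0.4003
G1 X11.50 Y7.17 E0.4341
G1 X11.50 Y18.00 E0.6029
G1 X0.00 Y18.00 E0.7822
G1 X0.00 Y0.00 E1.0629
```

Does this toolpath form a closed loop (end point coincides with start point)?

Start point (G0): (0.00, 0.00). End point (last G1): the path returns to the start — closed.

yes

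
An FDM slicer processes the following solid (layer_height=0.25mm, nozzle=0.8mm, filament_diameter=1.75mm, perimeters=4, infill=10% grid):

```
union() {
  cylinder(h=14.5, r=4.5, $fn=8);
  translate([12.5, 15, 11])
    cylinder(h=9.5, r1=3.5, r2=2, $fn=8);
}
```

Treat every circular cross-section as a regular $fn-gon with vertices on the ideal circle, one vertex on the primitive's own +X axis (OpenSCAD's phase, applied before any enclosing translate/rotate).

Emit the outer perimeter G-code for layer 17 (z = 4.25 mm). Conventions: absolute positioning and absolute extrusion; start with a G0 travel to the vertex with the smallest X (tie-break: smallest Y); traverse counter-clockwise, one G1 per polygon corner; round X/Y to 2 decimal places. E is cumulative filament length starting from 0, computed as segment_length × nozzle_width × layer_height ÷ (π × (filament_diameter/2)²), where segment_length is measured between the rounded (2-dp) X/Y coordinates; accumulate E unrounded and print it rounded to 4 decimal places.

At z = 4.25 mm: the cylinder: section is a regular 8-gon, circumradius r=4.5; the cone at (12.5, 15) does not reach this height (z outside [11, 20.5]); Taking the union: only the r=4.5 cylinder is present, so the union is just that shape — 1 connected region. The outline is a single polygon with 8 vertices. Extrusion per mm of travel: 0.8 × 0.25 / (π × 0.875²) = 0.083150. Accumulating E over each segment gives final E = 2.2903.

G0 X-4.50 Y0.00 Z4.25
G1 X-3.18 Y-3.18 E0.2863
G1 X0.00 Y-4.50 E0.5726
G1 X3.18 Y-3.18 E0.8589
G1 X4.50 Y0.00 E1.1452
G1 X3.18 Y3.18 E1.4315
G1 X0.00 Y4.50 E1.7178
G1 X-3.18 Y3.18 E2.0041
G1 X-4.50 Y0.00 E2.2903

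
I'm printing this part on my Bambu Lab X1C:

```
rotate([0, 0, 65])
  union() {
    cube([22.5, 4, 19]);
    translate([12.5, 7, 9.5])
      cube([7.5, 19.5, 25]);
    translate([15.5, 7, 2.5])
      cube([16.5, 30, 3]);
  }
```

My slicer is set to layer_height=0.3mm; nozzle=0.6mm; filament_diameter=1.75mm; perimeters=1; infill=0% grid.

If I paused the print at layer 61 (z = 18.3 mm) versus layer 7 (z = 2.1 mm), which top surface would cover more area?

Layer 61 (z = 18.3): the 22.5×4 cube contributes its full rectangle (area 90.00 mm²); the 7.5×19.5 cube at (12.5, 7) contributes its full rectangle (area 146.25 mm²); the cube at (15.5, 7) does not reach this height (z outside [2.5, 5.5]); Taking the union: the 2 present regions are separate (no shared area or edge), so areas and boundary lengths simply add and each stays a separate island — area = 236.25 mm²; (whole slice rotated 65° about Z — lengths, areas and connectivity unchanged). So its area = 236.25 mm². Layer 7 (z = 2.1): the cube is present — its section is the full 22.5×4 rectangle (area 90.00 mm²); the cube at (12.5, 7) is absent (z outside [9.5, 34.5]); the cube at (15.5, 7) is absent (z outside [2.5, 5.5]); Taking the union: only the 22.5×4 cube is present, so the union is just that shape — area = 90.00 mm²; (rotated 65° about Z; rotation is an isometry so areas/perimeters/island counts are preserved). So its area = 90.00 mm². Layer 61 is larger (236.25 vs 90.00 mm²).

layer 61 (z = 18.3 mm)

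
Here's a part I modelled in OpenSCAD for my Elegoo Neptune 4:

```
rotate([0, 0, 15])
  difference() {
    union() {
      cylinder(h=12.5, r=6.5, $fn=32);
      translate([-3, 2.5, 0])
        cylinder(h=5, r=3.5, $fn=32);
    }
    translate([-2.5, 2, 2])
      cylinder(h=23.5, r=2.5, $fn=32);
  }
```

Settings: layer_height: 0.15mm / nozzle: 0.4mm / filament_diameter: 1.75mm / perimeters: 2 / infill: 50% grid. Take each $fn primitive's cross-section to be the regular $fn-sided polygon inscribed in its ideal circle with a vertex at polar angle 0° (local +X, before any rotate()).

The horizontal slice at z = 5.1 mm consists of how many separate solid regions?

At z = 5.1 mm: the r=6.5 cylinder contributes a regular 32-gon of circumradius 6.5; the cylinder at (-3, 2.5) is not intersected at this z (z outside [0, 5]); Combining (union): only the r=6.5 cylinder is present, so the union is just that shape — 1 connected region; the r=2.5 cylinder at (-2.5, 2) gives a regular 32-gon of circumradius 2.5 (constant along its height); After the difference (first − rest): starting from that combined region, the r=2.5 cylinder at (-2.5, 2) lies wholly inside it (removes its full 19.51 mm² and its 15.68 mm outline becomes a hole wall) — 1 connected region with 1 hole; (rotated 15° about Z; rotation is an isometry so areas/perimeters/island counts are preserved). The result has 1 disconnected region.

1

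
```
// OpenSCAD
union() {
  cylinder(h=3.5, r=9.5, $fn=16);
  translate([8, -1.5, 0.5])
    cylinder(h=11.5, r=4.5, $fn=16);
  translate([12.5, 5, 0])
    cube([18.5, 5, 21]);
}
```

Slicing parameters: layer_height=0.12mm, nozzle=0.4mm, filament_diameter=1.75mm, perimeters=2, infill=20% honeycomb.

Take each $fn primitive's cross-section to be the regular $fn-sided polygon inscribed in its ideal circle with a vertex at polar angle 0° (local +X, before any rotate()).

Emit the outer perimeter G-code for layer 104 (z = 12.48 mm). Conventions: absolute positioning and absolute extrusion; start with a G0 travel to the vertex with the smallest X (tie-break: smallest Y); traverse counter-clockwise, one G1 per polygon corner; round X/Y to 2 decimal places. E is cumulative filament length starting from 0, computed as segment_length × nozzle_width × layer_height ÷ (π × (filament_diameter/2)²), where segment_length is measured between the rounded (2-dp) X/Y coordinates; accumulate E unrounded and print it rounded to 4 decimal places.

At z = 12.48 mm: the cylinder is absent (z outside [0, 3.5]); the cylinder at (8, -1.5) is absent (z outside [0.5, 12]); the cube at (12.5, 5) (footprint 18.5×5) is included at this height; Taking the union: only the 18.5×5 cube at (12.5, 5) is present, so the union is just that shape — 1 connected region. The outline is a single polygon with 4 vertices. Extrusion per mm of travel: 0.4 × 0.12 / (π × 0.875²) = 0.019956. Accumulating E over each segment gives final E = 0.9379.

G0 X12.50 Y5.00 Z12.48
G1 X31.00 Y5.00 E0.3692
G1 X31.00 Y10.00 E0.4690
G1 X12.50 Y10.00 E0.8382
G1 X12.50 Y5.00 E0.9379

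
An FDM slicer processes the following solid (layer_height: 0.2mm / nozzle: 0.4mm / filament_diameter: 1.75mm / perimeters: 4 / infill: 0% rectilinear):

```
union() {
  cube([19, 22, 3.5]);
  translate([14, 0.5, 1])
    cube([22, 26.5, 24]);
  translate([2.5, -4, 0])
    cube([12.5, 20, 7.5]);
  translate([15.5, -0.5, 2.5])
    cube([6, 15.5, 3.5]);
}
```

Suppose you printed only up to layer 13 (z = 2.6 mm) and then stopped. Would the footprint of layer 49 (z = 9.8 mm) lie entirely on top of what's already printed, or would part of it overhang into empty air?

entirely on top

Compare the two slices. At z = 2.6: the cube is present — its section is the full 19×22 rectangle (area 418.00 mm²); the 22×26.5 cube at (14, 0.5) contributes its full rectangle (area 583.00 mm²); the cube at (2.5, -4) (footprint 12.5×20) is included at this height (area 250.00 mm²); the 6×15.5 cube at (15.5, -0.5) contributes its full rectangle (area 93.00 mm²); Combining (union): the regions partially overlap — summed areas 1344.00 mm² minus the doubly-counted overlap 396.25 mm² gives 947.75 mm² — area = 947.75 mm². At z = 9.8: the cube does not reach this height (z outside [0, 3.5]); the cube at (14, 0.5) (footprint 22×26.5) is included at this height (area 583.00 mm²); the cube at (2.5, -4) does not reach this height (z outside [0, 7.5]); the cube at (15.5, -0.5) is absent (z outside [2.5, 6]); Combining (union): only the 22×26.5 cube at (14, 0.5) is present, so the union is just that shape — area = 583.00 mm². Checking containment: the cross-section at z = 9.8 is a subset of the cross-section at z = 2.6.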